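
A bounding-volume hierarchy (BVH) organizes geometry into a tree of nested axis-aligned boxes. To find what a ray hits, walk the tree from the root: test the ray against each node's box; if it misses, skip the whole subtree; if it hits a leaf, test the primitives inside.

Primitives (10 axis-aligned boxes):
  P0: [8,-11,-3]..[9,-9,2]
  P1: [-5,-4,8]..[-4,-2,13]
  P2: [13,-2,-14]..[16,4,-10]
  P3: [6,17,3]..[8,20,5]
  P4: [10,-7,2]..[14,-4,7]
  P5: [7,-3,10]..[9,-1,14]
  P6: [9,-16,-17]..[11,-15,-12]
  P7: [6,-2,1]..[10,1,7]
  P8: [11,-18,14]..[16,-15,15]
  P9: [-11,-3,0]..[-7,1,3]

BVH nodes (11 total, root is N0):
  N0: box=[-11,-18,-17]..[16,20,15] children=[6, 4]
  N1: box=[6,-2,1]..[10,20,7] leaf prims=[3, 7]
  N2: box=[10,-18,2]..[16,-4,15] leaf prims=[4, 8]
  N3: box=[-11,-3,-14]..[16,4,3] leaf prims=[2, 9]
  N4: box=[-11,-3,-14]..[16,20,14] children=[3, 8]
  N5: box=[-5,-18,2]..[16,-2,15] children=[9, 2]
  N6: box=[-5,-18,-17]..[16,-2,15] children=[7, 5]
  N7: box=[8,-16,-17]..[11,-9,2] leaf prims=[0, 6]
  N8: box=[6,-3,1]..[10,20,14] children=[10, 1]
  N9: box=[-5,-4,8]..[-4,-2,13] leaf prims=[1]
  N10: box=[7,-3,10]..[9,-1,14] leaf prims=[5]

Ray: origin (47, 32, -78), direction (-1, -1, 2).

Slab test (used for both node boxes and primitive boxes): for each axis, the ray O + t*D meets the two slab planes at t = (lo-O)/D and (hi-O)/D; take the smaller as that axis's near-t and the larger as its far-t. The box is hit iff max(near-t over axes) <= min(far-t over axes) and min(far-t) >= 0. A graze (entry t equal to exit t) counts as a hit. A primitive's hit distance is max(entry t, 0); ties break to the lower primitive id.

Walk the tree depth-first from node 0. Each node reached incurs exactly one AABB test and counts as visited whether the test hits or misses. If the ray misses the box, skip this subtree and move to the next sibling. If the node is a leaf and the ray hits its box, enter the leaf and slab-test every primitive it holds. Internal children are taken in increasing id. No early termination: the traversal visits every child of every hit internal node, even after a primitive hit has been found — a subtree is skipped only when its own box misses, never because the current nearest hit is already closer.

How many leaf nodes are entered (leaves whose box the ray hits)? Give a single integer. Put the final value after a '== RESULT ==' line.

Traverse from the root:
N0 x:[31,58] y:[12,50] z:[61/2,93/2] -> hit [31,93/2], descend [4, 6]
  N4 x:[31,58] y:[12,35] z:[32,46] -> hit [32,35], descend [3, 8]
    N3 x:[31,58] y:[28,35] z:[32,81/2] -> hit [32,35] leaf, test {P2@t=32, P9(miss)}
    N8 x:[37,41] y:[12,35] z:[79/2,46] -> miss, prune
  N6 x:[31,52] y:[34,50] z:[61/2,93/2] -> hit [34,93/2], descend [5, 7]
    N5 x:[31,52] y:[34,50] z:[40,93/2] -> hit [40,93/2], descend [2, 9]
      N2 x:[31,37] y:[36,50] z:[40,93/2] -> miss, prune
      N9 x:[51,52] y:[34,36] z:[43,91/2] -> miss, prune
    N7 x:[36,39] y:[41,48] z:[61/2,40] -> miss, prune

Visited [0, 4, 3, 8, 6, 5, 2, 9, 7]. Tests: 9 box, 1 leaf. Nearest: P2.

== RESULT ==
1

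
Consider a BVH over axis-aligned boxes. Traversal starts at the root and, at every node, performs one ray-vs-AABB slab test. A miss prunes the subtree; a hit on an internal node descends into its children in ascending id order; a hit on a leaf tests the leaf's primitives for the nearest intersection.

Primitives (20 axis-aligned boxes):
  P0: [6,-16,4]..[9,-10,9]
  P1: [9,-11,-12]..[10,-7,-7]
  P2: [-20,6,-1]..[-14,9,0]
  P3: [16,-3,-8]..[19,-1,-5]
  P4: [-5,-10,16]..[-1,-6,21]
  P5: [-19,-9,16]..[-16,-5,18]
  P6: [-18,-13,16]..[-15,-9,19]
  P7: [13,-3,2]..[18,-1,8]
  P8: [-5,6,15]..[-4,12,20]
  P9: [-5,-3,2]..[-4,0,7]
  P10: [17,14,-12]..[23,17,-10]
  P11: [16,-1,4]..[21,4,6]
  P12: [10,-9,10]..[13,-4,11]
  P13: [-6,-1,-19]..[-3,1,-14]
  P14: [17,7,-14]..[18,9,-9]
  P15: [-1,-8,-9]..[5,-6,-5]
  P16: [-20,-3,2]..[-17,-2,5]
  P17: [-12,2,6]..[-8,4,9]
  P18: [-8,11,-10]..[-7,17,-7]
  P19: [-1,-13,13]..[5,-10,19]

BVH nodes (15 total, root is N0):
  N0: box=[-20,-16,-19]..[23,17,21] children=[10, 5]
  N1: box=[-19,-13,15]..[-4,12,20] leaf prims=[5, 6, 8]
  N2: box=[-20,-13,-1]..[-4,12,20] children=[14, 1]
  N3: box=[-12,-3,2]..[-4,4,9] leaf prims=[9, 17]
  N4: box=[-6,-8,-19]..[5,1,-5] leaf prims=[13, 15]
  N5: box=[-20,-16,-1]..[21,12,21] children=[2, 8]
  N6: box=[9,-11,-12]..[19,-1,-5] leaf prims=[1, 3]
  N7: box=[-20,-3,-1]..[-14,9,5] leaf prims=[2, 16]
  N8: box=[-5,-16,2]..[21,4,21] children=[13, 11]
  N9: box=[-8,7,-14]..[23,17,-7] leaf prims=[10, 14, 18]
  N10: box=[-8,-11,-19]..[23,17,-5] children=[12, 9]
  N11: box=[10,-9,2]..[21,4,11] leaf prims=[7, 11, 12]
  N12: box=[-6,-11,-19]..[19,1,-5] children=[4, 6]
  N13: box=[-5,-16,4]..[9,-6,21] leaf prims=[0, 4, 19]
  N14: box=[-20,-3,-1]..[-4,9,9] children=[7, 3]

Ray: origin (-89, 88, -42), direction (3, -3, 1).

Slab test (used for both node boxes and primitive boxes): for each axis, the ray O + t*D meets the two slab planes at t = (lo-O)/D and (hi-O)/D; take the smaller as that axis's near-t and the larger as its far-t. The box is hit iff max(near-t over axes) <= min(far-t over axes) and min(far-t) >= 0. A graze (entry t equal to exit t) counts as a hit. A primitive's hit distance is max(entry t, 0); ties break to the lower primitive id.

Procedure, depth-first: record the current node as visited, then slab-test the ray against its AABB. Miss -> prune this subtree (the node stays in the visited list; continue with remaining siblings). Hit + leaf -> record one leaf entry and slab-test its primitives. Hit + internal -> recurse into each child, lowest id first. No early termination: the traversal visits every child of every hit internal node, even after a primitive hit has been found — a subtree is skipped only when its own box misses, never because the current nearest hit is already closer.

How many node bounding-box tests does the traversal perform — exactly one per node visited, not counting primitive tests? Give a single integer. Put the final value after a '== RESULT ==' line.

Trace the traversal:
N0 x:[23,112/3] y:[71/3,104/3] z:[23,63] -> hit [71/3,104/3], descend [5, 10]
  N5 x:[23,110/3] y:[76/3,104/3] z:[41,63] -> miss, prune
  N10 x:[27,112/3] y:[71/3,33] z:[23,37] -> hit [27,33], descend [9, 12]
    N9 x:[27,112/3] y:[71/3,27] z:[28,35] -> miss, prune
    N12 x:[83/3,36] y:[29,33] z:[23,37] -> hit [29,33], descend [4, 6]
      N4 x:[83/3,94/3] y:[29,32] z:[23,37] -> hit [29,94/3] leaf, test {P13(miss), P15(miss)}
      N6 x:[98/3,36] y:[89/3,33] z:[30,37] -> hit [98/3,33] leaf, test {P1@t=98/3, P3(miss)}

order=[0, 5, 10, 9, 12, 4, 6]  |boxes|=7  |leaves|=2  hit=P1

== RESULT ==
7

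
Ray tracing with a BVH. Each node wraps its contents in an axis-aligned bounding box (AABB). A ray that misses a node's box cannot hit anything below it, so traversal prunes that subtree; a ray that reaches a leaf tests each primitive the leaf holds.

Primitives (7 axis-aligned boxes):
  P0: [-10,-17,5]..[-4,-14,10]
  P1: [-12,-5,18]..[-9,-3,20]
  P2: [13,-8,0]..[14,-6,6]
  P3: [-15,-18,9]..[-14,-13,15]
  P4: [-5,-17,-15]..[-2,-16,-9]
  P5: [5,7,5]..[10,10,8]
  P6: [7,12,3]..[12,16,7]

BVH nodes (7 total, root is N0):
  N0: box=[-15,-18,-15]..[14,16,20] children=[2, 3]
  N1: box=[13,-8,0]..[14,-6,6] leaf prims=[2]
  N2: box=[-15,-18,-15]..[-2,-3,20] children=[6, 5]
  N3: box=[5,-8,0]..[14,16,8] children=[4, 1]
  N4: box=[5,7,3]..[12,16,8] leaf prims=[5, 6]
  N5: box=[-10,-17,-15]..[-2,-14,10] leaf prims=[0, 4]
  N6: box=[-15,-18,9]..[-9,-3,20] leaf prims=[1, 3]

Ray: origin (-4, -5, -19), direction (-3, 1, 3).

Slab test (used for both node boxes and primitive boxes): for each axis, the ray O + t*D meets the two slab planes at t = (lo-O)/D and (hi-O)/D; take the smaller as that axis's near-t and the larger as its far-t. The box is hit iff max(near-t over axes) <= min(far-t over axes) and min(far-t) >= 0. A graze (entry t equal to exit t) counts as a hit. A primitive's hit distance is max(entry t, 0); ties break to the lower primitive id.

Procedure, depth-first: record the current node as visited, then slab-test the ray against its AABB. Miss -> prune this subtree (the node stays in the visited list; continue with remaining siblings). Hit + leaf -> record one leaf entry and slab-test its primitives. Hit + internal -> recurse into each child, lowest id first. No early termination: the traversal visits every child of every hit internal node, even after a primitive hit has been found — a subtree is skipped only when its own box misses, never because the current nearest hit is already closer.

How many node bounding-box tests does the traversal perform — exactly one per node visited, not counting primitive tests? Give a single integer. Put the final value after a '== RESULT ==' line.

Trace the traversal:
N0 x:[-6,11/3] y:[-13,21] z:[4/3,13] -> hit [4/3,11/3], descend [2, 3]
  N2 x:[-2/3,11/3] y:[-13,2] z:[4/3,13] -> hit [4/3,2], descend [5, 6]
    N5 x:[-2/3,2] y:[-12,-9] z:[4/3,29/3] -> miss, prune
    N6 x:[5/3,11/3] y:[-13,2] z:[28/3,13] -> miss, prune
  N3 x:[-6,-3] y:[-3,21] z:[19/3,9] -> miss, prune

Visited [0, 2, 5, 6, 3]. Tests: 5 box, 0 leaf. Nearest: miss.

== RESULT ==
5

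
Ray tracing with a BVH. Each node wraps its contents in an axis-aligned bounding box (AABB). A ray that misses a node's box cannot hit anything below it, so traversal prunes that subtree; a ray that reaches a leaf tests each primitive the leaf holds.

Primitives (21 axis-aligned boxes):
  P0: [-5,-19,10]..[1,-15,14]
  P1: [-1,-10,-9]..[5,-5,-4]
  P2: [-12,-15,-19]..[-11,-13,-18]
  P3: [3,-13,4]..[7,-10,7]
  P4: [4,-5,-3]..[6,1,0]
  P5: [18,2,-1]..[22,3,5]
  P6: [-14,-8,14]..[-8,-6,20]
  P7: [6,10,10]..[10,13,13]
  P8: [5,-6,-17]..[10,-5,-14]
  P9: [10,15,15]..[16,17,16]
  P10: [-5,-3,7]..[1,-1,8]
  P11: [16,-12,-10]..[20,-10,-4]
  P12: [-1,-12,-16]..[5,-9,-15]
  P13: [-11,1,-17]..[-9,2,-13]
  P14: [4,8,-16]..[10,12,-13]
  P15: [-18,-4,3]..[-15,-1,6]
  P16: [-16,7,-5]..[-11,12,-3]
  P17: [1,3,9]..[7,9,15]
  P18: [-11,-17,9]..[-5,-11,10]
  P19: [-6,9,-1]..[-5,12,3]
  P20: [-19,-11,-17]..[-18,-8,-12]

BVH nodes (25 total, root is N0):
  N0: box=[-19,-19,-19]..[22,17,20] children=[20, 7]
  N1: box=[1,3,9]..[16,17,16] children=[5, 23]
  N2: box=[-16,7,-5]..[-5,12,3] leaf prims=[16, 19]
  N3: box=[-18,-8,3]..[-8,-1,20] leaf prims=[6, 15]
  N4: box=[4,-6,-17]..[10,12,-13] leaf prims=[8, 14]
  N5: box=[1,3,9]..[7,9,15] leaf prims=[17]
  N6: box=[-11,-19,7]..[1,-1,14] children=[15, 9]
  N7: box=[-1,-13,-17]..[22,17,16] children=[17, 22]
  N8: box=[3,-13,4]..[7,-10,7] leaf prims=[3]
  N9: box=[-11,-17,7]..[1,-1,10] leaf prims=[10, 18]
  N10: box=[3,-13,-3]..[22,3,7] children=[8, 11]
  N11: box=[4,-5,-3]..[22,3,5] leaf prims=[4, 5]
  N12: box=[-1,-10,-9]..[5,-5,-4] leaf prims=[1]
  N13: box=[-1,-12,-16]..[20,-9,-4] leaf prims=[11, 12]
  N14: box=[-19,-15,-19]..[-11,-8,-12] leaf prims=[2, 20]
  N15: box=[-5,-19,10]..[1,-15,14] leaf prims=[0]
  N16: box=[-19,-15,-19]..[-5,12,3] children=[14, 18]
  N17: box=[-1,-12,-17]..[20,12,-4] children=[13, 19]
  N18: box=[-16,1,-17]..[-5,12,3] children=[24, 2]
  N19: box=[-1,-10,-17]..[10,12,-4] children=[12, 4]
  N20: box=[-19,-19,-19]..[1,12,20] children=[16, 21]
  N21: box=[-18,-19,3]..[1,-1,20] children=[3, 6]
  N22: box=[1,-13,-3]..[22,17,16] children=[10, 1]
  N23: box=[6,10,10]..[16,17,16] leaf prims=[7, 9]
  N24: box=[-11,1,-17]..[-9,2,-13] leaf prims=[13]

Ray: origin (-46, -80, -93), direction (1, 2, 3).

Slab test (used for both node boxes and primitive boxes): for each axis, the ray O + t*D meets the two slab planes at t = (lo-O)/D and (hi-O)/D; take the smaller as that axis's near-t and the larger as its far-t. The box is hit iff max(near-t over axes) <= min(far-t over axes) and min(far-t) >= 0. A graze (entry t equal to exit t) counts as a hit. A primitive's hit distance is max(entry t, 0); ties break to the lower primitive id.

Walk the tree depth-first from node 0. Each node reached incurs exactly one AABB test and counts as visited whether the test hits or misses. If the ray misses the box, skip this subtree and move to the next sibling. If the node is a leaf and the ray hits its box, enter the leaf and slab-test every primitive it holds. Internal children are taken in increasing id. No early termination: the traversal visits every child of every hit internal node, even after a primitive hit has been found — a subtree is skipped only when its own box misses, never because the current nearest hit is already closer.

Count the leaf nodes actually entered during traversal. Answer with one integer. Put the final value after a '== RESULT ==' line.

Walk:
N0 x:[27,68] y:[61/2,97/2] z:[74/3,113/3] -> hit [61/2,113/3], descend [7, 20]
  N7 x:[45,68] y:[67/2,97/2] z:[76/3,109/3] -> miss, prune
  N20 x:[27,47] y:[61/2,46] z:[74/3,113/3] -> hit [61/2,113/3], descend [16, 21]
    N16 x:[27,41] y:[65/2,46] z:[74/3,32] -> miss, prune
    N21 x:[28,47] y:[61/2,79/2] z:[32,113/3] -> hit [32,113/3], descend [3, 6]
      N3 x:[28,38] y:[36,79/2] z:[32,113/3] -> hit [36,113/3] leaf, test {P6@t=36, P15(miss)}
      N6 x:[35,47] y:[61/2,79/2] z:[100/3,107/3] -> hit [35,107/3], descend [9, 15]
        N9 x:[35,47] y:[63/2,79/2] z:[100/3,103/3] -> miss, prune
        N15 x:[41,47] y:[61/2,65/2] z:[103/3,107/3] -> miss, prune

Summary -> nodes [0, 7, 20, 16, 21, 3, 6, 9, 15]; box-tests=9; leaf-entries=1; first=P6

== RESULT ==
1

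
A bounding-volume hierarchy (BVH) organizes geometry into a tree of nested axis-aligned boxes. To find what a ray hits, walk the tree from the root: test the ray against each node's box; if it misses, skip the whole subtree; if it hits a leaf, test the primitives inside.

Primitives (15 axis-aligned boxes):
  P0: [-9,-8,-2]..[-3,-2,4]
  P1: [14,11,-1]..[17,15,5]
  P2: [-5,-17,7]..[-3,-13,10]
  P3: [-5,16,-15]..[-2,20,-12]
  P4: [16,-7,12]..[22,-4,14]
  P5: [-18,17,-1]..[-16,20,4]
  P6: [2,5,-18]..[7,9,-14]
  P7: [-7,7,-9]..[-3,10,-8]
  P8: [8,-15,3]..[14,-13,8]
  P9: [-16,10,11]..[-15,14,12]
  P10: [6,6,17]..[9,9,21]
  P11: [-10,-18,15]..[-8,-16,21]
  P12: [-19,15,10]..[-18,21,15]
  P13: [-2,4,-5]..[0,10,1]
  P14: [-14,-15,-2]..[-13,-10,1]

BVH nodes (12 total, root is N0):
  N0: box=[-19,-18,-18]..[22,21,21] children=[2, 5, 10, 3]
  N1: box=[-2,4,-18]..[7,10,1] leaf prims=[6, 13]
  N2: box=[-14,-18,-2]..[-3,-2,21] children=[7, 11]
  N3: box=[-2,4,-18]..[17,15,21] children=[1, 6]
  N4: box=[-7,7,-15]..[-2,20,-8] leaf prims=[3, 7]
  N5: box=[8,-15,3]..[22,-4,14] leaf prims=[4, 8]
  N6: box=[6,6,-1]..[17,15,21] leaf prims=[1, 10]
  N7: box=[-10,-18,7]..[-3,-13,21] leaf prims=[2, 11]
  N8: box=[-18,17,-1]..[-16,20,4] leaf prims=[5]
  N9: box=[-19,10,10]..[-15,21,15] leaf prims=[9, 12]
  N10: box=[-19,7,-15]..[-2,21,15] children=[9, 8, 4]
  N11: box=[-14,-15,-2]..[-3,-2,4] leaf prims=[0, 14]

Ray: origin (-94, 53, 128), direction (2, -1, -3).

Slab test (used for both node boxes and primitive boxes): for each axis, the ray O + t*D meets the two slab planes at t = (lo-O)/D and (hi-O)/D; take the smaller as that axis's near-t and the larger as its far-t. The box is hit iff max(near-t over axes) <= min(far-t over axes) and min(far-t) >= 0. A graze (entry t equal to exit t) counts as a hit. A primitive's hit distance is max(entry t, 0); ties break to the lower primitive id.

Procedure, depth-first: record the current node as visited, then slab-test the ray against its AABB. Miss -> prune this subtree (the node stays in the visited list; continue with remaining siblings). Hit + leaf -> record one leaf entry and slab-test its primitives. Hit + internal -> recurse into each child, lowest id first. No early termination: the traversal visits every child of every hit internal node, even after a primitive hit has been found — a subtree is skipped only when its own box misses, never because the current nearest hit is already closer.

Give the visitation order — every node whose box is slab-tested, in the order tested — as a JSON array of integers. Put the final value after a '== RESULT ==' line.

Trace the traversal:
N0 x:[75/2,58] y:[32,71] z:[107/3,146/3] -> hit [75/2,146/3], descend [2, 3, 5, 10]
  N2 x:[40,91/2] y:[55,71] z:[107/3,130/3] -> miss, prune
  N3 x:[46,111/2] y:[38,49] z:[107/3,146/3] -> hit [46,146/3], descend [1, 6]
    N1 x:[46,101/2] y:[43,49] z:[127/3,146/3] -> hit [46,146/3] leaf, test {P6@t=48, P13(miss)}
    N6 x:[50,111/2] y:[38,47] z:[107/3,43] -> miss, prune
  N5 x:[51,58] y:[57,68] z:[38,125/3] -> miss, prune
  N10 x:[75/2,46] y:[32,46] z:[113/3,143/3] -> hit [113/3,46], descend [4, 8, 9]
    N4 x:[87/2,46] y:[33,46] z:[136/3,143/3] -> hit [136/3,46] leaf, test {P3(miss), P7@t=136/3}
    N8 x:[38,39] y:[33,36] z:[124/3,43] -> miss, prune
    N9 x:[75/2,79/2] y:[32,43] z:[113/3,118/3] -> hit [113/3,118/3] leaf, test {P9@t=39, P12@t=113/3}

order=[0, 2, 3, 1, 6, 5, 10, 4, 8, 9]  |boxes|=10  |leaves|=3  hit=P12

== RESULT ==
[0, 2, 3, 1, 6, 5, 10, 4, 8, 9]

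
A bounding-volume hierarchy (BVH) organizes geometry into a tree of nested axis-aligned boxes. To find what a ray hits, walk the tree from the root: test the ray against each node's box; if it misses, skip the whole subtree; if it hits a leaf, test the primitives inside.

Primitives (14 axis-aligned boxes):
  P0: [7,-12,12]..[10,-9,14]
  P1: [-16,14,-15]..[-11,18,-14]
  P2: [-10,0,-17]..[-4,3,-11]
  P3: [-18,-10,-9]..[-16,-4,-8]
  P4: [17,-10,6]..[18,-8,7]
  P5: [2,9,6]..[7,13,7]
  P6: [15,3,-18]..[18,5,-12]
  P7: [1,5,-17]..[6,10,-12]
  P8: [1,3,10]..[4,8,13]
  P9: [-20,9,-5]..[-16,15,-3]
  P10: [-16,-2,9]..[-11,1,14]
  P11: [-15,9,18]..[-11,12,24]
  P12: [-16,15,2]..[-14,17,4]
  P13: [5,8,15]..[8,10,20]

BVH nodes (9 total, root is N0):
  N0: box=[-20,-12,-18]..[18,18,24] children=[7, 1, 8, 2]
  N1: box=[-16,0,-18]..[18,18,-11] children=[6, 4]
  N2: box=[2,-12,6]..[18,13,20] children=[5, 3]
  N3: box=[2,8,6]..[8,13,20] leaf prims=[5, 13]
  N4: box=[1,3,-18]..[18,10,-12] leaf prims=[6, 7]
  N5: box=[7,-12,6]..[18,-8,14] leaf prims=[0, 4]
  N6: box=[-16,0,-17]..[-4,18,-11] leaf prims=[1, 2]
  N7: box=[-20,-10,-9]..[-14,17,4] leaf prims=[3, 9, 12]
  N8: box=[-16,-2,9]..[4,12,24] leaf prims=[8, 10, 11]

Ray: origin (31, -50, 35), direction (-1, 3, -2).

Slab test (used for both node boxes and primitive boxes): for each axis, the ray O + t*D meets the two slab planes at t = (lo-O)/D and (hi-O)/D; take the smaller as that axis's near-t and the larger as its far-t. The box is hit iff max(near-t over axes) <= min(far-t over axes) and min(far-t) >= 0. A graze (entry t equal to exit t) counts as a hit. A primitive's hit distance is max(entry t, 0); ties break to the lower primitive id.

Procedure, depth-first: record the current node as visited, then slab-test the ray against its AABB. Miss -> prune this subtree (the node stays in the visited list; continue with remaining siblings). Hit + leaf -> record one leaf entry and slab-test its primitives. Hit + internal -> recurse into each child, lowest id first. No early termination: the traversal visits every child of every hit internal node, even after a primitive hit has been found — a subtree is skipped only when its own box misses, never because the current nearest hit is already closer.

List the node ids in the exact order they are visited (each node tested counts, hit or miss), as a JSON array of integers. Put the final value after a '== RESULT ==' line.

Trace the traversal:
N0 x:[13,51] y:[38/3,68/3] z:[11/2,53/2] -> hit [13,68/3], descend [1, 2, 7, 8]
  N1 x:[13,47] y:[50/3,68/3] z:[23,53/2] -> miss, prune
  N2 x:[13,29] y:[38/3,21] z:[15/2,29/2] -> hit [13,29/2], descend [3, 5]
    N3 x:[23,29] y:[58/3,21] z:[15/2,29/2] -> miss, prune
    N5 x:[13,24] y:[38/3,14] z:[21/2,29/2] -> hit [13,14] leaf, test {P0(miss), P4@t=14}
  N7 x:[45,51] y:[40/3,67/3] z:[31/2,22] -> miss, prune
  N8 x:[27,47] y:[16,62/3] z:[11/2,13] -> miss, prune

Visited [0, 1, 2, 3, 5, 7, 8]. Tests: 7 box, 1 leaf. Nearest: P4.

== RESULT ==
[0, 1, 2, 3, 5, 7, 8]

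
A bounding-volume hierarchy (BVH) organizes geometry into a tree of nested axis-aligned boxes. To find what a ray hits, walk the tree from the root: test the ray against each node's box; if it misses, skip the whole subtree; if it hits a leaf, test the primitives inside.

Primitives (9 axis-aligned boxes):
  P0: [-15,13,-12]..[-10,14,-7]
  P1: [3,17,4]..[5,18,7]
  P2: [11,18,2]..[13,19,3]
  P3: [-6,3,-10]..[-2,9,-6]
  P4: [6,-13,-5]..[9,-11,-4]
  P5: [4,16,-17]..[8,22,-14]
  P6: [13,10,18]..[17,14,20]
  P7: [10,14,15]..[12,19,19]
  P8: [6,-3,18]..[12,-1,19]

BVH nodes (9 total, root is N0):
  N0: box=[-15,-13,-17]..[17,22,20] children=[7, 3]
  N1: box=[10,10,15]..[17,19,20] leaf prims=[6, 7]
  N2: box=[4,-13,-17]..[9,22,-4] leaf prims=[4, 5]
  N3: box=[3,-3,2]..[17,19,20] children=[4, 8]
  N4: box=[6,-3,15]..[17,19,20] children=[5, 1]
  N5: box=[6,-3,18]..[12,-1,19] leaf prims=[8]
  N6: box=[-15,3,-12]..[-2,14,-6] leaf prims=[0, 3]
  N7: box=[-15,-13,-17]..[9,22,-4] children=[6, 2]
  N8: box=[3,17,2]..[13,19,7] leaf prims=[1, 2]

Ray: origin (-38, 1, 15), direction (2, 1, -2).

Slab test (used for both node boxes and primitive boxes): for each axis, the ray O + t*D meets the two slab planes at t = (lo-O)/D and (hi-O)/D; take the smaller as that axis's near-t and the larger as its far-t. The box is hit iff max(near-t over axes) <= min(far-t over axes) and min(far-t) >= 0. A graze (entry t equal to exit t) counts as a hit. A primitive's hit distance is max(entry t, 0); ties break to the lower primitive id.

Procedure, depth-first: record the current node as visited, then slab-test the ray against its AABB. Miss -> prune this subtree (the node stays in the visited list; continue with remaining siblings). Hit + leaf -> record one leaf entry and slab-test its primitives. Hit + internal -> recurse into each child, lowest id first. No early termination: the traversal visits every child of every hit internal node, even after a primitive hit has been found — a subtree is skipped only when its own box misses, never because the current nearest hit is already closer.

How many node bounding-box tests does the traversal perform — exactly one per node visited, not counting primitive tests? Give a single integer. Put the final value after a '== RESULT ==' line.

Walk:
N0 x:[23/2,55/2] y:[-14,21] z:[-5/2,16] -> hit [23/2,16], descend [3, 7]
  N3 x:[41/2,55/2] y:[-4,18] z:[-5/2,13/2] -> miss, prune
  N7 x:[23/2,47/2] y:[-14,21] z:[19/2,16] -> hit [23/2,16], descend [2, 6]
    N2 x:[21,47/2] y:[-14,21] z:[19/2,16] -> miss, prune
    N6 x:[23/2,18] y:[2,13] z:[21/2,27/2] -> hit [23/2,13] leaf, test {P0@t=12, P3(miss)}

5 AABB tests over nodes [0, 3, 7, 2, 6]; 1 leaf entered; closest P0.

== RESULT ==
5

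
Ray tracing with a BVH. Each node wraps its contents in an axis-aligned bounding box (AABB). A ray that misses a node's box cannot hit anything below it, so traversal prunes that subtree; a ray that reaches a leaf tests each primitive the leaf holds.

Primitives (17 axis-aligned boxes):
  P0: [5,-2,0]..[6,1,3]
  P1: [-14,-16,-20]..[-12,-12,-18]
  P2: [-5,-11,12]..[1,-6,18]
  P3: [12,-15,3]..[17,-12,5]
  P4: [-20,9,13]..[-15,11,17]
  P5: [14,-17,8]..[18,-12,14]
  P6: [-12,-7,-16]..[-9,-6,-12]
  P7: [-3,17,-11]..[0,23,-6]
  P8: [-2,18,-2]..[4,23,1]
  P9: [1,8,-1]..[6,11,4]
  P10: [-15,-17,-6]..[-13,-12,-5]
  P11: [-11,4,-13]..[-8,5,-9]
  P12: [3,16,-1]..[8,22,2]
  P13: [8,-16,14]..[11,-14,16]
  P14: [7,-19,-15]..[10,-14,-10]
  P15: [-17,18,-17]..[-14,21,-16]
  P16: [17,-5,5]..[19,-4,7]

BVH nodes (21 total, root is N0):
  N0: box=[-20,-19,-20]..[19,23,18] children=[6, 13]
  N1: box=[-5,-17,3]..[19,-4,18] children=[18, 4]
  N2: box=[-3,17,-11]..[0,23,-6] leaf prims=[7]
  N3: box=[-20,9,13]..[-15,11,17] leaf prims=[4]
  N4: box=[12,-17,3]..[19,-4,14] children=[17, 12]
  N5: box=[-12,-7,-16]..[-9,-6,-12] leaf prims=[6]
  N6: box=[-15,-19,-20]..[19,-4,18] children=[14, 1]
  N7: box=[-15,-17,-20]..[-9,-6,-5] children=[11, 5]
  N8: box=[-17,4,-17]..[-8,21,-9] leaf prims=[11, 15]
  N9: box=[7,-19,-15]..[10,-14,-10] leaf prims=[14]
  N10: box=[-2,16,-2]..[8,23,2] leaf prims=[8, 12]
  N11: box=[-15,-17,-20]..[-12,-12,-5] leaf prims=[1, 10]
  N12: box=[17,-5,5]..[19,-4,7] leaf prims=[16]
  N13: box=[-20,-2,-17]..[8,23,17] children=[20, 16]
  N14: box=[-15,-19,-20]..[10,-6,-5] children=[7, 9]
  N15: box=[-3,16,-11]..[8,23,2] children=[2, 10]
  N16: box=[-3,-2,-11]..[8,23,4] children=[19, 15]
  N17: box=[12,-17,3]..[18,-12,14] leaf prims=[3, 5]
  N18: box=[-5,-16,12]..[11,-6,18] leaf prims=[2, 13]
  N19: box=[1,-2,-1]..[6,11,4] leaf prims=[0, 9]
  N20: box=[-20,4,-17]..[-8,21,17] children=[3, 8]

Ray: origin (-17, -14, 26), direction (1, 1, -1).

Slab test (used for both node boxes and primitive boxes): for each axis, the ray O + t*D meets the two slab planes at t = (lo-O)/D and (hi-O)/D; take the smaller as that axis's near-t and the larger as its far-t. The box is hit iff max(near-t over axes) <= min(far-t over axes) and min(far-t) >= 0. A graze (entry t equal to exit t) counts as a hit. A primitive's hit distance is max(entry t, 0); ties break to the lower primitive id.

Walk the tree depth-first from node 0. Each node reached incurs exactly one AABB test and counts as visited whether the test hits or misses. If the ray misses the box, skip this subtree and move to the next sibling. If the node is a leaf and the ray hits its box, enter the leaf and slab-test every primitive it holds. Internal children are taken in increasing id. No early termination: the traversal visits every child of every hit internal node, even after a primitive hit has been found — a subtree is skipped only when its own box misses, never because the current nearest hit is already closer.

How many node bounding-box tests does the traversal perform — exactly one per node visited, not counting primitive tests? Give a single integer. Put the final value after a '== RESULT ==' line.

Trace the traversal:
N0 x:[-3,36] y:[-5,37] z:[8,46] -> hit [8,36], descend [6, 13]
  N6 x:[2,36] y:[-5,10] z:[8,46] -> hit [8,10], descend [1, 14]
    N1 x:[12,36] y:[-3,10] z:[8,23] -> miss, prune
    N14 x:[2,27] y:[-5,8] z:[31,46] -> miss, prune
  N13 x:[-3,25] y:[12,37] z:[9,43] -> hit [12,25], descend [16, 20]
    N16 x:[14,25] y:[12,37] z:[22,37] -> hit [22,25], descend [15, 19]
      N15 x:[14,25] y:[30,37] z:[24,37] -> miss, prune
      N19 x:[18,23] y:[12,25] z:[22,27] -> hit [22,23] leaf, test {P0(miss), P9@t=22}
    N20 x:[-3,9] y:[18,35] z:[9,43] -> miss, prune

Summary -> nodes [0, 6, 1, 14, 13, 16, 15, 19, 20]; box-tests=9; leaf-entries=1; first=P9

== RESULT ==
9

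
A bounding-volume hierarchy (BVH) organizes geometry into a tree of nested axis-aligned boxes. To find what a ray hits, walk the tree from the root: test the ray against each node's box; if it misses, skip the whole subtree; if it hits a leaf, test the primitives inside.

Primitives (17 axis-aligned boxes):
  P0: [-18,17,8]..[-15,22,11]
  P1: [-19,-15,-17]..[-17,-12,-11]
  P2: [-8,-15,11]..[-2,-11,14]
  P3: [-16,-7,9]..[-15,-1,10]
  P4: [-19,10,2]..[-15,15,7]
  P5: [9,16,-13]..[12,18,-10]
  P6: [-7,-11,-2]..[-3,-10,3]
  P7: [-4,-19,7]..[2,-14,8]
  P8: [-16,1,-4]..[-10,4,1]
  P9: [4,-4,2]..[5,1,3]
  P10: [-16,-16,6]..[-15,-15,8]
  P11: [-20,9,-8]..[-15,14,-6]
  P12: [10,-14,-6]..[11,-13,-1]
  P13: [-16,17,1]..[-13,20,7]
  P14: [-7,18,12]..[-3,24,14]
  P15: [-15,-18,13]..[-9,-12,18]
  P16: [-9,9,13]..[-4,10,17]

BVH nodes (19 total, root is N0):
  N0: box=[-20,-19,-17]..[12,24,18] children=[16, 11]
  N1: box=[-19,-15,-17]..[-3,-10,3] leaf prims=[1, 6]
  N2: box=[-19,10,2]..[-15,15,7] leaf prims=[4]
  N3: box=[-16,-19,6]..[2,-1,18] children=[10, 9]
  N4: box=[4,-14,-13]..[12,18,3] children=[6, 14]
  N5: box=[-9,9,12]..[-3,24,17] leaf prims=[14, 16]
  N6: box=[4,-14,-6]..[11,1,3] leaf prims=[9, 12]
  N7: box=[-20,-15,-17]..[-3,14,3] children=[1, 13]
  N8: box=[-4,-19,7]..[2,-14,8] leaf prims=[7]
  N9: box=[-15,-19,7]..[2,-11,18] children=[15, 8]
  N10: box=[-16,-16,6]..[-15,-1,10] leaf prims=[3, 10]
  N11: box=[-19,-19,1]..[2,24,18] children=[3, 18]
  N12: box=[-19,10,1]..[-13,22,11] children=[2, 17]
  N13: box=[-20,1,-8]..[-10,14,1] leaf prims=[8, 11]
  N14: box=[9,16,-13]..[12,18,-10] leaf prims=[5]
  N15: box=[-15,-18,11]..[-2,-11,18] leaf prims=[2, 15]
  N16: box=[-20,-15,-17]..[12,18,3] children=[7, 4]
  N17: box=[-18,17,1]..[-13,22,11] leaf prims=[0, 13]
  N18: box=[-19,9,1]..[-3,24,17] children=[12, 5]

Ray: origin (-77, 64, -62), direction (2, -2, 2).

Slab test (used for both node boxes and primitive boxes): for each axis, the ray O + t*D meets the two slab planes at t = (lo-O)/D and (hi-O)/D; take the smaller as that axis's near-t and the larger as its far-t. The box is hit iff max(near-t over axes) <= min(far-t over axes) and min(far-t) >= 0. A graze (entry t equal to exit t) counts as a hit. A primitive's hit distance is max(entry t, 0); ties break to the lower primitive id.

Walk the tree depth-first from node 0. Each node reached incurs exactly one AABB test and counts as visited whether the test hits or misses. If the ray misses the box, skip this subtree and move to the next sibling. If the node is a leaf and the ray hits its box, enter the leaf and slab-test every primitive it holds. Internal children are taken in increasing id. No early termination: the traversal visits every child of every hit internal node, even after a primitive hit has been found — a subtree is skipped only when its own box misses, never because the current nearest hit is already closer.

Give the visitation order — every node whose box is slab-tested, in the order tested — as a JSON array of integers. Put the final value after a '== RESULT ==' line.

Walk:
N0 x:[57/2,89/2] y:[20,83/2] z:[45/2,40] -> hit [57/2,40], descend [11, 16]
  N11 x:[29,79/2] y:[20,83/2] z:[63/2,40] -> hit [63/2,79/2], descend [3, 18]
    N3 x:[61/2,79/2] y:[65/2,83/2] z:[34,40] -> hit [34,79/2], descend [9, 10]
      N9 x:[31,79/2] y:[75/2,83/2] z:[69/2,40] -> hit [75/2,79/2], descend [8, 15]
        N8 x:[73/2,79/2] y:[39,83/2] z:[69/2,35] -> miss, prune
        N15 x:[31,75/2] y:[75/2,41] z:[73/2,40] -> hit [75/2,75/2] leaf, test {P2@t=75/2, P15(miss)}
      N10 x:[61/2,31] y:[65/2,40] z:[34,36] -> miss, prune
    N18 x:[29,37] y:[20,55/2] z:[63/2,79/2] -> miss, prune
  N16 x:[57/2,89/2] y:[23,79/2] z:[45/2,65/2] -> hit [57/2,65/2], descend [4, 7]
    N4 x:[81/2,89/2] y:[23,39] z:[49/2,65/2] -> miss, prune
    N7 x:[57/2,37] y:[25,79/2] z:[45/2,65/2] -> hit [57/2,65/2], descend [1, 13]
      N1 x:[29,37] y:[37,79/2] z:[45/2,65/2] -> miss, prune
      N13 x:[57/2,67/2] y:[25,63/2] z:[27,63/2] -> hit [57/2,63/2] leaf, test {P8@t=61/2, P11(miss)}

Visited [0, 11, 3, 9, 8, 15, 10, 18, 16, 4, 7, 1, 13]. Tests: 13 box, 2 leaf. Nearest: P8.

== RESULT ==
[0, 11, 3, 9, 8, 15, 10, 18, 16, 4, 7, 1, 13]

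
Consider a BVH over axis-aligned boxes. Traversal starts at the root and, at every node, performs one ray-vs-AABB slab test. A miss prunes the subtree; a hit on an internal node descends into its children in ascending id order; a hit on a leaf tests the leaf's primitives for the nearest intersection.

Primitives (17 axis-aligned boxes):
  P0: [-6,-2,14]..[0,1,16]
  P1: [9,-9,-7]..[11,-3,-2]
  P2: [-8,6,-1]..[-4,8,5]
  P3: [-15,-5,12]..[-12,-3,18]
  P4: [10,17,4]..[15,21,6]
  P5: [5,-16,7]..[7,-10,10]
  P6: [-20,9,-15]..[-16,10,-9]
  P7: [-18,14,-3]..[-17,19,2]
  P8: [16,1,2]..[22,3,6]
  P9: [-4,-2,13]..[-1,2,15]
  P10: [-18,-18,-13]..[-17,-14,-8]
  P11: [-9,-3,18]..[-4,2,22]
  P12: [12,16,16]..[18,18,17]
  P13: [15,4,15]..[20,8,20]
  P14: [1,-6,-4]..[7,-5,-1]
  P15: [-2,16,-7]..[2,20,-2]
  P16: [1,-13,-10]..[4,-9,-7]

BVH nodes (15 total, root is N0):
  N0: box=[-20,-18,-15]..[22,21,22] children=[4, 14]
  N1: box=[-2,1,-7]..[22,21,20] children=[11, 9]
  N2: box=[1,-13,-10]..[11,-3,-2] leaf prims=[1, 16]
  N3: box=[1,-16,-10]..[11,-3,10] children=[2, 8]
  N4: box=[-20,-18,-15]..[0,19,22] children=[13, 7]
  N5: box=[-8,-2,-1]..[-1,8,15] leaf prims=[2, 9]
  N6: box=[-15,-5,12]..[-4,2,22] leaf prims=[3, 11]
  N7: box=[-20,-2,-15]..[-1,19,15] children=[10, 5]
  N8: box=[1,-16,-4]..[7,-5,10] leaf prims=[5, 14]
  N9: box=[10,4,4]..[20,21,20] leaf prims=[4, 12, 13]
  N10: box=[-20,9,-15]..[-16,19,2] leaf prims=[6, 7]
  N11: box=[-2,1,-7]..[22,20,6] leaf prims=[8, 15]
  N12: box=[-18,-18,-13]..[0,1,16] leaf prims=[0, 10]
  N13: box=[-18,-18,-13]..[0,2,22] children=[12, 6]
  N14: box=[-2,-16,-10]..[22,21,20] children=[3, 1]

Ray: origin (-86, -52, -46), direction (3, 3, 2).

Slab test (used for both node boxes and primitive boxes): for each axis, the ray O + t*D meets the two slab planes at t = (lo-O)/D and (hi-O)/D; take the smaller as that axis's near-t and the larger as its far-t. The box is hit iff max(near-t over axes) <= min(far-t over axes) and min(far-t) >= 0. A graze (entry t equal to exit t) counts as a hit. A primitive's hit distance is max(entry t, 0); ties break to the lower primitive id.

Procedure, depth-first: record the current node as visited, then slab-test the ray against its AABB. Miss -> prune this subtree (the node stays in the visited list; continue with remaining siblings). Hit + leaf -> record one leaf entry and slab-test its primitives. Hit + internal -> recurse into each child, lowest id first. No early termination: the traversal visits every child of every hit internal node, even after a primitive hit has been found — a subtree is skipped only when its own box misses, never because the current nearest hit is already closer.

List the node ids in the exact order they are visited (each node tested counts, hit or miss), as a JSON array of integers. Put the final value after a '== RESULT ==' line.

Traverse from the root:
N0 x:[22,36] y:[34/3,73/3] z:[31/2,34] -> hit [22,73/3], descend [4, 14]
  N4 x:[22,86/3] y:[34/3,71/3] z:[31/2,34] -> hit [22,71/3], descend [7, 13]
    N7 x:[22,85/3] y:[50/3,71/3] z:[31/2,61/2] -> hit [22,71/3], descend [5, 10]
      N5 x:[26,85/3] y:[50/3,20] z:[45/2,61/2] -> miss, prune
      N10 x:[22,70/3] y:[61/3,71/3] z:[31/2,24] -> hit [22,70/3] leaf, test {P6(miss), P7@t=68/3}
    N13 x:[68/3,86/3] y:[34/3,18] z:[33/2,34] -> miss, prune
  N14 x:[28,36] y:[12,73/3] z:[18,33] -> miss, prune

order=[0, 4, 7, 5, 10, 13, 14]  |boxes|=7  |leaves|=1  hit=P7

== RESULT ==
[0, 4, 7, 5, 10, 13, 14]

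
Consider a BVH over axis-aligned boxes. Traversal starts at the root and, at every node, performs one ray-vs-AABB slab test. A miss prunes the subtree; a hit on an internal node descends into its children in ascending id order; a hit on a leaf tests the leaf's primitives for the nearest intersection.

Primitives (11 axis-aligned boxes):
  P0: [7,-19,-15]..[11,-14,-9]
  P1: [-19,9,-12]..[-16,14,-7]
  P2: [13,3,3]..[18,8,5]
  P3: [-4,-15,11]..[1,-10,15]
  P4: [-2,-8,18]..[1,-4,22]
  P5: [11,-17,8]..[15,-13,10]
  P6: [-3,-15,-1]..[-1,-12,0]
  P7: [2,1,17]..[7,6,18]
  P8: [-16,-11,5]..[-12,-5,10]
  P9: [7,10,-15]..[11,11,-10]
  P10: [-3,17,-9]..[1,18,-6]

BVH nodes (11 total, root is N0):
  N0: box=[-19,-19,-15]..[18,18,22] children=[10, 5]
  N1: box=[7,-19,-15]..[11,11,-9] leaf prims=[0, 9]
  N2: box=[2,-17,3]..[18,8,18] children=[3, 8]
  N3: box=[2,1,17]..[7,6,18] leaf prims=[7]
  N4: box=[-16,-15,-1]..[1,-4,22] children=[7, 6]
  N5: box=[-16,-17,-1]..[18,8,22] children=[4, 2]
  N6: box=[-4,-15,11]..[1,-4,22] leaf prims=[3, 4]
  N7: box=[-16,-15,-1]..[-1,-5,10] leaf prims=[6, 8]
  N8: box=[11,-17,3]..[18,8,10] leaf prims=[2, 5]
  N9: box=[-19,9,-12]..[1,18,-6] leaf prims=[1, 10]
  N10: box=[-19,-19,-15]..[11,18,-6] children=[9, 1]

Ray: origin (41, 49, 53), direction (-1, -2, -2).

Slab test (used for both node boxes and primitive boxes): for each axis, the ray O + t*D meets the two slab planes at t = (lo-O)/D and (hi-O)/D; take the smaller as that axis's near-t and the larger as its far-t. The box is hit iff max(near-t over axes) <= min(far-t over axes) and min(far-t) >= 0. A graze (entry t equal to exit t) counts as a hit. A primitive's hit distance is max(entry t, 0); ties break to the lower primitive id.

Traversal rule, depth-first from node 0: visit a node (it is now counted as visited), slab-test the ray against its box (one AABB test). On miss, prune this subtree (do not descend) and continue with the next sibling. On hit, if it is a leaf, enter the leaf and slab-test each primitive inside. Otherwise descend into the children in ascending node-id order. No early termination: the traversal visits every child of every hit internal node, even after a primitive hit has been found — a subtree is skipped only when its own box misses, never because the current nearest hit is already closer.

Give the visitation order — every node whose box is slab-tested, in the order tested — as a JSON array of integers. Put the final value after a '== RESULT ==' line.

Trace the traversal:
N0 x:[23,60] y:[31/2,34] z:[31/2,34] -> hit [23,34], descend [5, 10]
  N5 x:[23,57] y:[41/2,33] z:[31/2,27] -> hit [23,27], descend [2, 4]
    N2 x:[23,39] y:[41/2,33] z:[35/2,25] -> hit [23,25], descend [3, 8]
      N3 x:[34,39] y:[43/2,24] z:[35/2,18] -> miss, prune
      N8 x:[23,30] y:[41/2,33] z:[43/2,25] -> hit [23,25] leaf, test {P2(miss), P5(miss)}
    N4 x:[40,57] y:[53/2,32] z:[31/2,27] -> miss, prune
  N10 x:[30,60] y:[31/2,34] z:[59/2,34] -> hit [30,34], descend [1, 9]
    N1 x:[30,34] y:[19,34] z:[31,34] -> hit [31,34] leaf, test {P0@t=63/2, P9(miss)}
    N9 x:[40,60] y:[31/2,20] z:[59/2,65/2] -> miss, prune

Summary -> nodes [0, 5, 2, 3, 8, 4, 10, 1, 9]; box-tests=9; leaf-entries=2; first=P0

== RESULT ==
[0, 5, 2, 3, 8, 4, 10, 1, 9]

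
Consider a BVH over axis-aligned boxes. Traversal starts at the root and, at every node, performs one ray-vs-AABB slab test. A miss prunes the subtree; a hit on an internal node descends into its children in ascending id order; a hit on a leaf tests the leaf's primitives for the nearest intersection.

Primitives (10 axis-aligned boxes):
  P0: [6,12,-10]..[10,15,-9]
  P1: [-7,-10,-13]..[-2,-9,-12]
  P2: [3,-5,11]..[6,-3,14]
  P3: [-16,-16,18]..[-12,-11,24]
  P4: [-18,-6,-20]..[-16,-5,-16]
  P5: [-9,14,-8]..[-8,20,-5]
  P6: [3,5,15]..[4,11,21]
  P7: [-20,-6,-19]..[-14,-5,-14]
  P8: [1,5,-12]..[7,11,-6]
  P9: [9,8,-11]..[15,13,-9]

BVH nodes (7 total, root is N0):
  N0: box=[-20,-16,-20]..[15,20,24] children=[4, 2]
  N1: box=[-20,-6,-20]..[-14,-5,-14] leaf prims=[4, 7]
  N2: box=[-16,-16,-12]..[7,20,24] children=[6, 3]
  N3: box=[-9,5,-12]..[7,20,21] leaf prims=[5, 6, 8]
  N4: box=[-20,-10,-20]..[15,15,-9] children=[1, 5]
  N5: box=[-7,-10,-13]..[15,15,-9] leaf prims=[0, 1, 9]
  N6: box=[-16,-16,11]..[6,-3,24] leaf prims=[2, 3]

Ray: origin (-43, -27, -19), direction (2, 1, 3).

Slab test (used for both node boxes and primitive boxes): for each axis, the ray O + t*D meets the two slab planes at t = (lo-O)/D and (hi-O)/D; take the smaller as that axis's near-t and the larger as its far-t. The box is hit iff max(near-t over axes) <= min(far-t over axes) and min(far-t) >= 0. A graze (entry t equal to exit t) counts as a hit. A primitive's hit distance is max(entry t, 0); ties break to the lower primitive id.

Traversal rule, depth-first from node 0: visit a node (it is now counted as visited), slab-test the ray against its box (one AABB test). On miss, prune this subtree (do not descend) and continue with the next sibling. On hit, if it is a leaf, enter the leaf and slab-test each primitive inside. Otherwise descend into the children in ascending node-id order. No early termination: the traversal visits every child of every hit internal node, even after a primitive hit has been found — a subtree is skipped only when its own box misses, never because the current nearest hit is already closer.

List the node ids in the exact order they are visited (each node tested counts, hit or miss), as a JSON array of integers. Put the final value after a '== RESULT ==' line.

Traverse from the root:
N0 x:[23/2,29] y:[11,47] z:[-1/3,43/3] -> hit [23/2,43/3], descend [2, 4]
  N2 x:[27/2,25] y:[11,47] z:[7/3,43/3] -> hit [27/2,43/3], descend [3, 6]
    N3 x:[17,25] y:[32,47] z:[7/3,40/3] -> miss, prune
    N6 x:[27/2,49/2] y:[11,24] z:[10,43/3] -> hit [27/2,43/3] leaf, test {P2(miss), P3@t=27/2}
  N4 x:[23/2,29] y:[17,42] z:[-1/3,10/3] -> miss, prune

Summary -> nodes [0, 2, 3, 6, 4]; box-tests=5; leaf-entries=1; first=P3

== RESULT ==
[0, 2, 3, 6, 4]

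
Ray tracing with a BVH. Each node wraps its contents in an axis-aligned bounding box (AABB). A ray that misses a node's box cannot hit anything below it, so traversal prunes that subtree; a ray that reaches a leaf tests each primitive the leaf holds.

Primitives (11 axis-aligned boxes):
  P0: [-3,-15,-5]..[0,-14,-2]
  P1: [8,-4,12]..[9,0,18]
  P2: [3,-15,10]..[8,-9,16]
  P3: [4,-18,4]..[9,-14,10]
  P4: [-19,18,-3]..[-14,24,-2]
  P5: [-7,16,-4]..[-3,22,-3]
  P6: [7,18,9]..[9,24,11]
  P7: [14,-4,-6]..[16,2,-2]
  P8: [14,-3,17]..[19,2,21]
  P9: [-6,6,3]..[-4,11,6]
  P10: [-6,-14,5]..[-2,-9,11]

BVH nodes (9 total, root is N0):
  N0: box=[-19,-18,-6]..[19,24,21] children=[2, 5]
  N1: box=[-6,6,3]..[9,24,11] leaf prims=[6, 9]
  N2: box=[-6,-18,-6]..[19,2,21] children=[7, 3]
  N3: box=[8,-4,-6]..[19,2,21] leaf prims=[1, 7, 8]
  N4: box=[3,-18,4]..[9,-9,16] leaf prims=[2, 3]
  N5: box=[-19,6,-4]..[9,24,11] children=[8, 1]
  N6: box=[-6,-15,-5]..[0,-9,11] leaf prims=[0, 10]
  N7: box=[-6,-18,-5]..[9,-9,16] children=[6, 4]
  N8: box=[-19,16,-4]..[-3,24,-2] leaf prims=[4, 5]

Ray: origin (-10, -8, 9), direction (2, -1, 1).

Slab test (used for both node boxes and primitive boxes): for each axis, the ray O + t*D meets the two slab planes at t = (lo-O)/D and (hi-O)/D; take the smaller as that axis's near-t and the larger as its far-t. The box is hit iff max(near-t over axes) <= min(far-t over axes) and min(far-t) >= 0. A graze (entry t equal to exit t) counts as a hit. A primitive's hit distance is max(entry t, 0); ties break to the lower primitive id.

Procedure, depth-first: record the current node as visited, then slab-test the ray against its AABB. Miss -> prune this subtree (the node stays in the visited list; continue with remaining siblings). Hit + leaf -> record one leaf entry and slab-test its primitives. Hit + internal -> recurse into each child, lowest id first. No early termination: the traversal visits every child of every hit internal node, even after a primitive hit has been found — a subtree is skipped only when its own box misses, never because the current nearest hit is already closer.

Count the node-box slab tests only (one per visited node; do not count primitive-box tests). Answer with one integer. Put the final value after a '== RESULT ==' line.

Traverse from the root:
N0 x:[-9/2,29/2] y:[-32,10] z:[-15,12] -> hit [-9/2,10], descend [2, 5]
  N2 x:[2,29/2] y:[-10,10] z:[-15,12] -> hit [2,10], descend [3, 7]
    N3 x:[9,29/2] y:[-10,-4] z:[-15,12] -> miss, prune
    N7 x:[2,19/2] y:[1,10] z:[-14,7] -> hit [2,7], descend [4, 6]
      N4 x:[13/2,19/2] y:[1,10] z:[-5,7] -> hit [13/2,7] leaf, test {P2@t=13/2, P3(miss)}
      N6 x:[2,5] y:[1,7] z:[-14,2] -> hit [2,2] leaf, test {P0(miss), P10@t=2}
  N5 x:[-9/2,19/2] y:[-32,-14] z:[-13,2] -> miss, prune

Visited [0, 2, 3, 7, 4, 6, 5]. Tests: 7 box, 2 leaf. Nearest: P10.

== RESULT ==
7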